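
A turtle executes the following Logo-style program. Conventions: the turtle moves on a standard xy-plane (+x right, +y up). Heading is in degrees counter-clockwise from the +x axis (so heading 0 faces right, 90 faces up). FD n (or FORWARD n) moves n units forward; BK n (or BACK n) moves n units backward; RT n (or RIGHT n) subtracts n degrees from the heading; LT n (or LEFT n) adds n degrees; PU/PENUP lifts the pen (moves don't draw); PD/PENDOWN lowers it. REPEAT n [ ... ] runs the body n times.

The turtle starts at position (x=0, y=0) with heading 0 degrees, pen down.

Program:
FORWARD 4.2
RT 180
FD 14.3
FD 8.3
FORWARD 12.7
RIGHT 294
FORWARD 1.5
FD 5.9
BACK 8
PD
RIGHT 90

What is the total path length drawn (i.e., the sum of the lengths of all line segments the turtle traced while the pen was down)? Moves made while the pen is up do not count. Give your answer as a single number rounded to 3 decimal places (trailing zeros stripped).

Executing turtle program step by step:
Start: pos=(0,0), heading=0, pen down
FD 4.2: (0,0) -> (4.2,0) [heading=0, draw]
RT 180: heading 0 -> 180
FD 14.3: (4.2,0) -> (-10.1,0) [heading=180, draw]
FD 8.3: (-10.1,0) -> (-18.4,0) [heading=180, draw]
FD 12.7: (-18.4,0) -> (-31.1,0) [heading=180, draw]
RT 294: heading 180 -> 246
FD 1.5: (-31.1,0) -> (-31.71,-1.37) [heading=246, draw]
FD 5.9: (-31.71,-1.37) -> (-34.11,-6.76) [heading=246, draw]
BK 8: (-34.11,-6.76) -> (-30.856,0.548) [heading=246, draw]
PD: pen down
RT 90: heading 246 -> 156
Final: pos=(-30.856,0.548), heading=156, 7 segment(s) drawn

Segment lengths:
  seg 1: (0,0) -> (4.2,0), length = 4.2
  seg 2: (4.2,0) -> (-10.1,0), length = 14.3
  seg 3: (-10.1,0) -> (-18.4,0), length = 8.3
  seg 4: (-18.4,0) -> (-31.1,0), length = 12.7
  seg 5: (-31.1,0) -> (-31.71,-1.37), length = 1.5
  seg 6: (-31.71,-1.37) -> (-34.11,-6.76), length = 5.9
  seg 7: (-34.11,-6.76) -> (-30.856,0.548), length = 8
Total = 54.9

Answer: 54.9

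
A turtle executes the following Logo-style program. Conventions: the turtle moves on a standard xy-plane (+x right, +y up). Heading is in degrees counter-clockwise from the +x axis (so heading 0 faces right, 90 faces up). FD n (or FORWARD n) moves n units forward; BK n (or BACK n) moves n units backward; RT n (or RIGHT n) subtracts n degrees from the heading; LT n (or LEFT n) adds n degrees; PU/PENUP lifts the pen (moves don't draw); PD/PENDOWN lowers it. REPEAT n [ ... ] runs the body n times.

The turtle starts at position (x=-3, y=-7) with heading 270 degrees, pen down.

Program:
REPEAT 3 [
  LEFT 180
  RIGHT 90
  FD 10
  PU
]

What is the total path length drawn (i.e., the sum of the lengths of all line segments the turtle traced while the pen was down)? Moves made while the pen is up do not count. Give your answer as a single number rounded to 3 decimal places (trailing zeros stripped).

Answer: 10

Derivation:
Executing turtle program step by step:
Start: pos=(-3,-7), heading=270, pen down
REPEAT 3 [
  -- iteration 1/3 --
  LT 180: heading 270 -> 90
  RT 90: heading 90 -> 0
  FD 10: (-3,-7) -> (7,-7) [heading=0, draw]
  PU: pen up
  -- iteration 2/3 --
  LT 180: heading 0 -> 180
  RT 90: heading 180 -> 90
  FD 10: (7,-7) -> (7,3) [heading=90, move]
  PU: pen up
  -- iteration 3/3 --
  LT 180: heading 90 -> 270
  RT 90: heading 270 -> 180
  FD 10: (7,3) -> (-3,3) [heading=180, move]
  PU: pen up
]
Final: pos=(-3,3), heading=180, 1 segment(s) drawn

Segment lengths:
  seg 1: (-3,-7) -> (7,-7), length = 10
Total = 10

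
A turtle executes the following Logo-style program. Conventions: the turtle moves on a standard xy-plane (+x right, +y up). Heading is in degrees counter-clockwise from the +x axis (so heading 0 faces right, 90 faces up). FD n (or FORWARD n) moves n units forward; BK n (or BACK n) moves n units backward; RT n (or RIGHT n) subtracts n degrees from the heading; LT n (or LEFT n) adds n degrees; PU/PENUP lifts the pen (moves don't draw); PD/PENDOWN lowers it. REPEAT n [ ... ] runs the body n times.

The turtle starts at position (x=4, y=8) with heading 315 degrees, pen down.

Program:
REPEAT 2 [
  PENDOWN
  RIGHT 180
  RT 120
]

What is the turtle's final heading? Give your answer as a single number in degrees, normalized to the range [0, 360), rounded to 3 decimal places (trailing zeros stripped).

Answer: 75

Derivation:
Executing turtle program step by step:
Start: pos=(4,8), heading=315, pen down
REPEAT 2 [
  -- iteration 1/2 --
  PD: pen down
  RT 180: heading 315 -> 135
  RT 120: heading 135 -> 15
  -- iteration 2/2 --
  PD: pen down
  RT 180: heading 15 -> 195
  RT 120: heading 195 -> 75
]
Final: pos=(4,8), heading=75, 0 segment(s) drawn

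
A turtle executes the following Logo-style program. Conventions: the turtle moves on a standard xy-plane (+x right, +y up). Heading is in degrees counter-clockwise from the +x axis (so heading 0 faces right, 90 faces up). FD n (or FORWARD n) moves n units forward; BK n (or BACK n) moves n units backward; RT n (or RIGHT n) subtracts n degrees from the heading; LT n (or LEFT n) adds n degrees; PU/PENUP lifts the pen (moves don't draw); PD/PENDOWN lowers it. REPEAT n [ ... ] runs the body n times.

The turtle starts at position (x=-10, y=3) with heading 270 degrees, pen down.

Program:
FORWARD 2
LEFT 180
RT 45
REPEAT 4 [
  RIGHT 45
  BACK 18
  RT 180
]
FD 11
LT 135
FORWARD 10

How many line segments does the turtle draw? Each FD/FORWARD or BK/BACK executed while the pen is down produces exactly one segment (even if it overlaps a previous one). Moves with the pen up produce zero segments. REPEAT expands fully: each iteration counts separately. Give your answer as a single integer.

Executing turtle program step by step:
Start: pos=(-10,3), heading=270, pen down
FD 2: (-10,3) -> (-10,1) [heading=270, draw]
LT 180: heading 270 -> 90
RT 45: heading 90 -> 45
REPEAT 4 [
  -- iteration 1/4 --
  RT 45: heading 45 -> 0
  BK 18: (-10,1) -> (-28,1) [heading=0, draw]
  RT 180: heading 0 -> 180
  -- iteration 2/4 --
  RT 45: heading 180 -> 135
  BK 18: (-28,1) -> (-15.272,-11.728) [heading=135, draw]
  RT 180: heading 135 -> 315
  -- iteration 3/4 --
  RT 45: heading 315 -> 270
  BK 18: (-15.272,-11.728) -> (-15.272,6.272) [heading=270, draw]
  RT 180: heading 270 -> 90
  -- iteration 4/4 --
  RT 45: heading 90 -> 45
  BK 18: (-15.272,6.272) -> (-28,-6.456) [heading=45, draw]
  RT 180: heading 45 -> 225
]
FD 11: (-28,-6.456) -> (-35.778,-14.234) [heading=225, draw]
LT 135: heading 225 -> 0
FD 10: (-35.778,-14.234) -> (-25.778,-14.234) [heading=0, draw]
Final: pos=(-25.778,-14.234), heading=0, 7 segment(s) drawn
Segments drawn: 7

Answer: 7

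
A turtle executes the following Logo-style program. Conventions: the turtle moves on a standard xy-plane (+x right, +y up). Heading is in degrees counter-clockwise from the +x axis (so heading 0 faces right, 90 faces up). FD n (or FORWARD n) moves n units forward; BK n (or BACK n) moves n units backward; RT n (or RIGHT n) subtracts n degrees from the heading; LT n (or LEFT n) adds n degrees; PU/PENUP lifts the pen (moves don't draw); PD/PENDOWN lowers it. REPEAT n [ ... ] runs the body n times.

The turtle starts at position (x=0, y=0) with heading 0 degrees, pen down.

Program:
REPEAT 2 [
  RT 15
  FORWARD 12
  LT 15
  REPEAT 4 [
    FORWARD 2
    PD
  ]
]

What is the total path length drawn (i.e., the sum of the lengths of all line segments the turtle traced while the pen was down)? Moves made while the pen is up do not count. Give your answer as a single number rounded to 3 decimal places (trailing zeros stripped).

Executing turtle program step by step:
Start: pos=(0,0), heading=0, pen down
REPEAT 2 [
  -- iteration 1/2 --
  RT 15: heading 0 -> 345
  FD 12: (0,0) -> (11.591,-3.106) [heading=345, draw]
  LT 15: heading 345 -> 0
  REPEAT 4 [
    -- iteration 1/4 --
    FD 2: (11.591,-3.106) -> (13.591,-3.106) [heading=0, draw]
    PD: pen down
    -- iteration 2/4 --
    FD 2: (13.591,-3.106) -> (15.591,-3.106) [heading=0, draw]
    PD: pen down
    -- iteration 3/4 --
    FD 2: (15.591,-3.106) -> (17.591,-3.106) [heading=0, draw]
    PD: pen down
    -- iteration 4/4 --
    FD 2: (17.591,-3.106) -> (19.591,-3.106) [heading=0, draw]
    PD: pen down
  ]
  -- iteration 2/2 --
  RT 15: heading 0 -> 345
  FD 12: (19.591,-3.106) -> (31.182,-6.212) [heading=345, draw]
  LT 15: heading 345 -> 0
  REPEAT 4 [
    -- iteration 1/4 --
    FD 2: (31.182,-6.212) -> (33.182,-6.212) [heading=0, draw]
    PD: pen down
    -- iteration 2/4 --
    FD 2: (33.182,-6.212) -> (35.182,-6.212) [heading=0, draw]
    PD: pen down
    -- iteration 3/4 --
    FD 2: (35.182,-6.212) -> (37.182,-6.212) [heading=0, draw]
    PD: pen down
    -- iteration 4/4 --
    FD 2: (37.182,-6.212) -> (39.182,-6.212) [heading=0, draw]
    PD: pen down
  ]
]
Final: pos=(39.182,-6.212), heading=0, 10 segment(s) drawn

Segment lengths:
  seg 1: (0,0) -> (11.591,-3.106), length = 12
  seg 2: (11.591,-3.106) -> (13.591,-3.106), length = 2
  seg 3: (13.591,-3.106) -> (15.591,-3.106), length = 2
  seg 4: (15.591,-3.106) -> (17.591,-3.106), length = 2
  seg 5: (17.591,-3.106) -> (19.591,-3.106), length = 2
  seg 6: (19.591,-3.106) -> (31.182,-6.212), length = 12
  seg 7: (31.182,-6.212) -> (33.182,-6.212), length = 2
  seg 8: (33.182,-6.212) -> (35.182,-6.212), length = 2
  seg 9: (35.182,-6.212) -> (37.182,-6.212), length = 2
  seg 10: (37.182,-6.212) -> (39.182,-6.212), length = 2
Total = 40

Answer: 40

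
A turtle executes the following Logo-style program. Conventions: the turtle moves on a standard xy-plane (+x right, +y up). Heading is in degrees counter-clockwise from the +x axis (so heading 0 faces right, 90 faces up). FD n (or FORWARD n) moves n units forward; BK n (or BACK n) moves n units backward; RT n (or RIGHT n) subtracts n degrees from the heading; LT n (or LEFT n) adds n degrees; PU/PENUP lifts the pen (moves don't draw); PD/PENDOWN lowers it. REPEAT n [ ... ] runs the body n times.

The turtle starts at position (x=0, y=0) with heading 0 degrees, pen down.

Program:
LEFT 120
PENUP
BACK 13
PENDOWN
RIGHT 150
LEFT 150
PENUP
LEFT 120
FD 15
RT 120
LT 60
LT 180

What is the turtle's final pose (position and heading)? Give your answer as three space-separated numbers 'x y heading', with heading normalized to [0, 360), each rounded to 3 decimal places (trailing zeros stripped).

Answer: -1 -24.249 0

Derivation:
Executing turtle program step by step:
Start: pos=(0,0), heading=0, pen down
LT 120: heading 0 -> 120
PU: pen up
BK 13: (0,0) -> (6.5,-11.258) [heading=120, move]
PD: pen down
RT 150: heading 120 -> 330
LT 150: heading 330 -> 120
PU: pen up
LT 120: heading 120 -> 240
FD 15: (6.5,-11.258) -> (-1,-24.249) [heading=240, move]
RT 120: heading 240 -> 120
LT 60: heading 120 -> 180
LT 180: heading 180 -> 0
Final: pos=(-1,-24.249), heading=0, 0 segment(s) drawn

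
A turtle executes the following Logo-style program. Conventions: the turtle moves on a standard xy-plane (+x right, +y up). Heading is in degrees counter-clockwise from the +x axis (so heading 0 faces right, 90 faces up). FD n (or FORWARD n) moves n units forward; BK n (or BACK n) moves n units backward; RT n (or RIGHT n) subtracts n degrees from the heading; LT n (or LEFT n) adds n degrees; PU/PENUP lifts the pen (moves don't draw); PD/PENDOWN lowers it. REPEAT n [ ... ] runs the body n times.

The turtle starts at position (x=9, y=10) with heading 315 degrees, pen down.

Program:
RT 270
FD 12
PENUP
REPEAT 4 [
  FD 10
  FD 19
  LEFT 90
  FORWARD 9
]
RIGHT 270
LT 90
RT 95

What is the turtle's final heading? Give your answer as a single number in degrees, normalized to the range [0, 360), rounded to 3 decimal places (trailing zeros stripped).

Executing turtle program step by step:
Start: pos=(9,10), heading=315, pen down
RT 270: heading 315 -> 45
FD 12: (9,10) -> (17.485,18.485) [heading=45, draw]
PU: pen up
REPEAT 4 [
  -- iteration 1/4 --
  FD 10: (17.485,18.485) -> (24.556,25.556) [heading=45, move]
  FD 19: (24.556,25.556) -> (37.991,38.991) [heading=45, move]
  LT 90: heading 45 -> 135
  FD 9: (37.991,38.991) -> (31.627,45.355) [heading=135, move]
  -- iteration 2/4 --
  FD 10: (31.627,45.355) -> (24.556,52.426) [heading=135, move]
  FD 19: (24.556,52.426) -> (11.121,65.861) [heading=135, move]
  LT 90: heading 135 -> 225
  FD 9: (11.121,65.861) -> (4.757,59.497) [heading=225, move]
  -- iteration 3/4 --
  FD 10: (4.757,59.497) -> (-2.314,52.426) [heading=225, move]
  FD 19: (-2.314,52.426) -> (-15.749,38.991) [heading=225, move]
  LT 90: heading 225 -> 315
  FD 9: (-15.749,38.991) -> (-9.385,32.627) [heading=315, move]
  -- iteration 4/4 --
  FD 10: (-9.385,32.627) -> (-2.314,25.556) [heading=315, move]
  FD 19: (-2.314,25.556) -> (11.121,12.121) [heading=315, move]
  LT 90: heading 315 -> 45
  FD 9: (11.121,12.121) -> (17.485,18.485) [heading=45, move]
]
RT 270: heading 45 -> 135
LT 90: heading 135 -> 225
RT 95: heading 225 -> 130
Final: pos=(17.485,18.485), heading=130, 1 segment(s) drawn

Answer: 130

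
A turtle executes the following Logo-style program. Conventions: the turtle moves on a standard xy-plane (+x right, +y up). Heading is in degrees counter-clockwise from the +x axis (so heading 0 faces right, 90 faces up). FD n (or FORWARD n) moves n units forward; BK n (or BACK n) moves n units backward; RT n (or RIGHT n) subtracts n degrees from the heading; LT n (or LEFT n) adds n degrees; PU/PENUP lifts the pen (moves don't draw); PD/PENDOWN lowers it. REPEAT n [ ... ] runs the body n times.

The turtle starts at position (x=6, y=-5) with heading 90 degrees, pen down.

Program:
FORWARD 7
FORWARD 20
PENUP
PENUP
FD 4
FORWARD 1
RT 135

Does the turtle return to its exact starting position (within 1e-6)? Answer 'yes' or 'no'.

Executing turtle program step by step:
Start: pos=(6,-5), heading=90, pen down
FD 7: (6,-5) -> (6,2) [heading=90, draw]
FD 20: (6,2) -> (6,22) [heading=90, draw]
PU: pen up
PU: pen up
FD 4: (6,22) -> (6,26) [heading=90, move]
FD 1: (6,26) -> (6,27) [heading=90, move]
RT 135: heading 90 -> 315
Final: pos=(6,27), heading=315, 2 segment(s) drawn

Start position: (6, -5)
Final position: (6, 27)
Distance = 32; >= 1e-6 -> NOT closed

Answer: no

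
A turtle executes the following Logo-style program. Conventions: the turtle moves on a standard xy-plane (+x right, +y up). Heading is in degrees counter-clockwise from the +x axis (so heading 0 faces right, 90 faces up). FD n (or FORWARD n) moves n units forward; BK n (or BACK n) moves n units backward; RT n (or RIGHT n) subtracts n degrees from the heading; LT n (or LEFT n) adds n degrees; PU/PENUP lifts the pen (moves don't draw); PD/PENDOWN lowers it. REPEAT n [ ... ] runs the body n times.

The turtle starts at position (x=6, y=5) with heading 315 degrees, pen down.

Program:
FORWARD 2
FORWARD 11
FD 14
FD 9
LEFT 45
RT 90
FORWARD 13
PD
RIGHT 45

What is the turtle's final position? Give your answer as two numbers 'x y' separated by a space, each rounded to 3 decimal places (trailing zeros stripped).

Answer: 31.456 -33.456

Derivation:
Executing turtle program step by step:
Start: pos=(6,5), heading=315, pen down
FD 2: (6,5) -> (7.414,3.586) [heading=315, draw]
FD 11: (7.414,3.586) -> (15.192,-4.192) [heading=315, draw]
FD 14: (15.192,-4.192) -> (25.092,-14.092) [heading=315, draw]
FD 9: (25.092,-14.092) -> (31.456,-20.456) [heading=315, draw]
LT 45: heading 315 -> 0
RT 90: heading 0 -> 270
FD 13: (31.456,-20.456) -> (31.456,-33.456) [heading=270, draw]
PD: pen down
RT 45: heading 270 -> 225
Final: pos=(31.456,-33.456), heading=225, 5 segment(s) drawn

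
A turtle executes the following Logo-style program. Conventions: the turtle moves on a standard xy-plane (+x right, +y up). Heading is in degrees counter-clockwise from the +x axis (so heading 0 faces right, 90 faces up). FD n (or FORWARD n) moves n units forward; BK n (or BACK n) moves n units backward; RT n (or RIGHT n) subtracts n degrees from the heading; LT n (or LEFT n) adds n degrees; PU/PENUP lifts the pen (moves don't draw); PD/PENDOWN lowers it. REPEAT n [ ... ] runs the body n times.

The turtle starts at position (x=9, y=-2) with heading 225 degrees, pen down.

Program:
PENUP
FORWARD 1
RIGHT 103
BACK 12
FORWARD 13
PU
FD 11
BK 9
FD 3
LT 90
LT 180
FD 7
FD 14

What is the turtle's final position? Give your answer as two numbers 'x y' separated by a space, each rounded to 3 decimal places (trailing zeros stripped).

Executing turtle program step by step:
Start: pos=(9,-2), heading=225, pen down
PU: pen up
FD 1: (9,-2) -> (8.293,-2.707) [heading=225, move]
RT 103: heading 225 -> 122
BK 12: (8.293,-2.707) -> (14.652,-12.884) [heading=122, move]
FD 13: (14.652,-12.884) -> (7.763,-1.859) [heading=122, move]
PU: pen up
FD 11: (7.763,-1.859) -> (1.934,7.469) [heading=122, move]
BK 9: (1.934,7.469) -> (6.703,-0.163) [heading=122, move]
FD 3: (6.703,-0.163) -> (5.113,2.381) [heading=122, move]
LT 90: heading 122 -> 212
LT 180: heading 212 -> 32
FD 7: (5.113,2.381) -> (11.05,6.091) [heading=32, move]
FD 14: (11.05,6.091) -> (22.922,13.509) [heading=32, move]
Final: pos=(22.922,13.509), heading=32, 0 segment(s) drawn

Answer: 22.922 13.509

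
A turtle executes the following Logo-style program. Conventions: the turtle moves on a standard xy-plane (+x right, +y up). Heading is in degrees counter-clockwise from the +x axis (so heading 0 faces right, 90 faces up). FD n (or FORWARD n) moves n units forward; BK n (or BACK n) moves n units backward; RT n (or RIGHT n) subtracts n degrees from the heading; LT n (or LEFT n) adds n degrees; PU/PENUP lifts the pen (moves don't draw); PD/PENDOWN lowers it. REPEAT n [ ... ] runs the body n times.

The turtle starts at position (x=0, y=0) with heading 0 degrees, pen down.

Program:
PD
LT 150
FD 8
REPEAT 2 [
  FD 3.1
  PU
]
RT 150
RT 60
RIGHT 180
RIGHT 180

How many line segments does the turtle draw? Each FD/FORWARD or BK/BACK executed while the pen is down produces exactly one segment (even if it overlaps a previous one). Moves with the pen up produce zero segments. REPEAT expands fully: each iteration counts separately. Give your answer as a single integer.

Answer: 2

Derivation:
Executing turtle program step by step:
Start: pos=(0,0), heading=0, pen down
PD: pen down
LT 150: heading 0 -> 150
FD 8: (0,0) -> (-6.928,4) [heading=150, draw]
REPEAT 2 [
  -- iteration 1/2 --
  FD 3.1: (-6.928,4) -> (-9.613,5.55) [heading=150, draw]
  PU: pen up
  -- iteration 2/2 --
  FD 3.1: (-9.613,5.55) -> (-12.298,7.1) [heading=150, move]
  PU: pen up
]
RT 150: heading 150 -> 0
RT 60: heading 0 -> 300
RT 180: heading 300 -> 120
RT 180: heading 120 -> 300
Final: pos=(-12.298,7.1), heading=300, 2 segment(s) drawn
Segments drawn: 2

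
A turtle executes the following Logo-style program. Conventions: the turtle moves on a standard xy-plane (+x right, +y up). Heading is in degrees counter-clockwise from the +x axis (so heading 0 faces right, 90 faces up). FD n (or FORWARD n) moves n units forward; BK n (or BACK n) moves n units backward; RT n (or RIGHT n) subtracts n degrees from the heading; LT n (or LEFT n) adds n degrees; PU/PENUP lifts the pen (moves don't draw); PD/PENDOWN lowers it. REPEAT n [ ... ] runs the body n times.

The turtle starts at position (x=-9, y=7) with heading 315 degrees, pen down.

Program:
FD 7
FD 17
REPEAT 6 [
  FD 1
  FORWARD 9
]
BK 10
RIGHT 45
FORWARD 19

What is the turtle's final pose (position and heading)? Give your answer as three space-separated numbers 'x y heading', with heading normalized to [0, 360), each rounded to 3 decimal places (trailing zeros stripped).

Answer: 43.326 -64.326 270

Derivation:
Executing turtle program step by step:
Start: pos=(-9,7), heading=315, pen down
FD 7: (-9,7) -> (-4.05,2.05) [heading=315, draw]
FD 17: (-4.05,2.05) -> (7.971,-9.971) [heading=315, draw]
REPEAT 6 [
  -- iteration 1/6 --
  FD 1: (7.971,-9.971) -> (8.678,-10.678) [heading=315, draw]
  FD 9: (8.678,-10.678) -> (15.042,-17.042) [heading=315, draw]
  -- iteration 2/6 --
  FD 1: (15.042,-17.042) -> (15.749,-17.749) [heading=315, draw]
  FD 9: (15.749,-17.749) -> (22.113,-24.113) [heading=315, draw]
  -- iteration 3/6 --
  FD 1: (22.113,-24.113) -> (22.82,-24.82) [heading=315, draw]
  FD 9: (22.82,-24.82) -> (29.184,-31.184) [heading=315, draw]
  -- iteration 4/6 --
  FD 1: (29.184,-31.184) -> (29.891,-31.891) [heading=315, draw]
  FD 9: (29.891,-31.891) -> (36.255,-38.255) [heading=315, draw]
  -- iteration 5/6 --
  FD 1: (36.255,-38.255) -> (36.962,-38.962) [heading=315, draw]
  FD 9: (36.962,-38.962) -> (43.326,-45.326) [heading=315, draw]
  -- iteration 6/6 --
  FD 1: (43.326,-45.326) -> (44.033,-46.033) [heading=315, draw]
  FD 9: (44.033,-46.033) -> (50.397,-52.397) [heading=315, draw]
]
BK 10: (50.397,-52.397) -> (43.326,-45.326) [heading=315, draw]
RT 45: heading 315 -> 270
FD 19: (43.326,-45.326) -> (43.326,-64.326) [heading=270, draw]
Final: pos=(43.326,-64.326), heading=270, 16 segment(s) drawn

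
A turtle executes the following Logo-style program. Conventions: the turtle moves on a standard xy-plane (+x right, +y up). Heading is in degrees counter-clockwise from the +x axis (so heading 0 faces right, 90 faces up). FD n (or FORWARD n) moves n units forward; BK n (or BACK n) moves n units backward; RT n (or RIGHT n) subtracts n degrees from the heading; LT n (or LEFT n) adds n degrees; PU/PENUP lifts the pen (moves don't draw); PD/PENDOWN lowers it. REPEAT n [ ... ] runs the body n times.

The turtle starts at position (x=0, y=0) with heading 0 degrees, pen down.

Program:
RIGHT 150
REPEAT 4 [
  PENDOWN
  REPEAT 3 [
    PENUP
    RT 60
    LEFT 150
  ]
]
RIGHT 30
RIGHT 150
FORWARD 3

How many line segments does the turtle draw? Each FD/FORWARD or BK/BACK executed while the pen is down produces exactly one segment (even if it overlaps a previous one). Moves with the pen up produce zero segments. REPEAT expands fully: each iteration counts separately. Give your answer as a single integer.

Answer: 0

Derivation:
Executing turtle program step by step:
Start: pos=(0,0), heading=0, pen down
RT 150: heading 0 -> 210
REPEAT 4 [
  -- iteration 1/4 --
  PD: pen down
  REPEAT 3 [
    -- iteration 1/3 --
    PU: pen up
    RT 60: heading 210 -> 150
    LT 150: heading 150 -> 300
    -- iteration 2/3 --
    PU: pen up
    RT 60: heading 300 -> 240
    LT 150: heading 240 -> 30
    -- iteration 3/3 --
    PU: pen up
    RT 60: heading 30 -> 330
    LT 150: heading 330 -> 120
  ]
  -- iteration 2/4 --
  PD: pen down
  REPEAT 3 [
    -- iteration 1/3 --
    PU: pen up
    RT 60: heading 120 -> 60
    LT 150: heading 60 -> 210
    -- iteration 2/3 --
    PU: pen up
    RT 60: heading 210 -> 150
    LT 150: heading 150 -> 300
    -- iteration 3/3 --
    PU: pen up
    RT 60: heading 300 -> 240
    LT 150: heading 240 -> 30
  ]
  -- iteration 3/4 --
  PD: pen down
  REPEAT 3 [
    -- iteration 1/3 --
    PU: pen up
    RT 60: heading 30 -> 330
    LT 150: heading 330 -> 120
    -- iteration 2/3 --
    PU: pen up
    RT 60: heading 120 -> 60
    LT 150: heading 60 -> 210
    -- iteration 3/3 --
    PU: pen up
    RT 60: heading 210 -> 150
    LT 150: heading 150 -> 300
  ]
  -- iteration 4/4 --
  PD: pen down
  REPEAT 3 [
    -- iteration 1/3 --
    PU: pen up
    RT 60: heading 300 -> 240
    LT 150: heading 240 -> 30
    -- iteration 2/3 --
    PU: pen up
    RT 60: heading 30 -> 330
    LT 150: heading 330 -> 120
    -- iteration 3/3 --
    PU: pen up
    RT 60: heading 120 -> 60
    LT 150: heading 60 -> 210
  ]
]
RT 30: heading 210 -> 180
RT 150: heading 180 -> 30
FD 3: (0,0) -> (2.598,1.5) [heading=30, move]
Final: pos=(2.598,1.5), heading=30, 0 segment(s) drawn
Segments drawn: 0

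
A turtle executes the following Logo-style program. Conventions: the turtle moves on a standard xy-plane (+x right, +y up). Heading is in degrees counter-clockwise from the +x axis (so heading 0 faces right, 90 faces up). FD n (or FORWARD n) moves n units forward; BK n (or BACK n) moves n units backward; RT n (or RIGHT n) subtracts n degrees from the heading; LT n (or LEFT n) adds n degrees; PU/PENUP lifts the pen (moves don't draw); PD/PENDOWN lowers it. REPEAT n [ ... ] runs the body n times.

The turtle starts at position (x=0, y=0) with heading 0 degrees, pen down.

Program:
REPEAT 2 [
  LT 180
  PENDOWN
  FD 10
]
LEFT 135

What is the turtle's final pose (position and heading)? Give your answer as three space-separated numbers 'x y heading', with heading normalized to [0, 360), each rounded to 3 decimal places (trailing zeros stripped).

Answer: 0 0 135

Derivation:
Executing turtle program step by step:
Start: pos=(0,0), heading=0, pen down
REPEAT 2 [
  -- iteration 1/2 --
  LT 180: heading 0 -> 180
  PD: pen down
  FD 10: (0,0) -> (-10,0) [heading=180, draw]
  -- iteration 2/2 --
  LT 180: heading 180 -> 0
  PD: pen down
  FD 10: (-10,0) -> (0,0) [heading=0, draw]
]
LT 135: heading 0 -> 135
Final: pos=(0,0), heading=135, 2 segment(s) drawn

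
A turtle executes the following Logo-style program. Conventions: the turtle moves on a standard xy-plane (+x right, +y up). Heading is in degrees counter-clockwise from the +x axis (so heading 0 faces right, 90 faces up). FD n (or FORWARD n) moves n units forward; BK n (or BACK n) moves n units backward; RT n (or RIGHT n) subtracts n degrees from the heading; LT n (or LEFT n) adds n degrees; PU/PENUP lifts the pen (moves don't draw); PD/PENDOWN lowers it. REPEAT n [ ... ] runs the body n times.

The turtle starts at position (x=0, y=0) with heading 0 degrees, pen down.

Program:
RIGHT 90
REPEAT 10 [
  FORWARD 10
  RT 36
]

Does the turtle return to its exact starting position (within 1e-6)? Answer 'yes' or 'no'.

Answer: yes

Derivation:
Executing turtle program step by step:
Start: pos=(0,0), heading=0, pen down
RT 90: heading 0 -> 270
REPEAT 10 [
  -- iteration 1/10 --
  FD 10: (0,0) -> (0,-10) [heading=270, draw]
  RT 36: heading 270 -> 234
  -- iteration 2/10 --
  FD 10: (0,-10) -> (-5.878,-18.09) [heading=234, draw]
  RT 36: heading 234 -> 198
  -- iteration 3/10 --
  FD 10: (-5.878,-18.09) -> (-15.388,-21.18) [heading=198, draw]
  RT 36: heading 198 -> 162
  -- iteration 4/10 --
  FD 10: (-15.388,-21.18) -> (-24.899,-18.09) [heading=162, draw]
  RT 36: heading 162 -> 126
  -- iteration 5/10 --
  FD 10: (-24.899,-18.09) -> (-30.777,-10) [heading=126, draw]
  RT 36: heading 126 -> 90
  -- iteration 6/10 --
  FD 10: (-30.777,-10) -> (-30.777,0) [heading=90, draw]
  RT 36: heading 90 -> 54
  -- iteration 7/10 --
  FD 10: (-30.777,0) -> (-24.899,8.09) [heading=54, draw]
  RT 36: heading 54 -> 18
  -- iteration 8/10 --
  FD 10: (-24.899,8.09) -> (-15.388,11.18) [heading=18, draw]
  RT 36: heading 18 -> 342
  -- iteration 9/10 --
  FD 10: (-15.388,11.18) -> (-5.878,8.09) [heading=342, draw]
  RT 36: heading 342 -> 306
  -- iteration 10/10 --
  FD 10: (-5.878,8.09) -> (0,0) [heading=306, draw]
  RT 36: heading 306 -> 270
]
Final: pos=(0,0), heading=270, 10 segment(s) drawn

Start position: (0, 0)
Final position: (0, 0)
Distance = 0; < 1e-6 -> CLOSED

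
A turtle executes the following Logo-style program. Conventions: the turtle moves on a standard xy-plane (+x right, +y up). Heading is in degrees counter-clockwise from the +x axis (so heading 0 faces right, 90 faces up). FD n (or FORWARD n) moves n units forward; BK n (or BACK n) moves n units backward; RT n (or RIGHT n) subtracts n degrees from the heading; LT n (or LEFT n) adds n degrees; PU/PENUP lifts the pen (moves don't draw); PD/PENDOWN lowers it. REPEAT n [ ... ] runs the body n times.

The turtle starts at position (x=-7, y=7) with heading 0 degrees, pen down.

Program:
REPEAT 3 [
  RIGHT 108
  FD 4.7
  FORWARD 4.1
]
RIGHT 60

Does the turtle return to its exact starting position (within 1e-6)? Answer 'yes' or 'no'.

Executing turtle program step by step:
Start: pos=(-7,7), heading=0, pen down
REPEAT 3 [
  -- iteration 1/3 --
  RT 108: heading 0 -> 252
  FD 4.7: (-7,7) -> (-8.452,2.53) [heading=252, draw]
  FD 4.1: (-8.452,2.53) -> (-9.719,-1.369) [heading=252, draw]
  -- iteration 2/3 --
  RT 108: heading 252 -> 144
  FD 4.7: (-9.719,-1.369) -> (-13.522,1.393) [heading=144, draw]
  FD 4.1: (-13.522,1.393) -> (-16.839,3.803) [heading=144, draw]
  -- iteration 3/3 --
  RT 108: heading 144 -> 36
  FD 4.7: (-16.839,3.803) -> (-13.036,6.566) [heading=36, draw]
  FD 4.1: (-13.036,6.566) -> (-9.719,8.976) [heading=36, draw]
]
RT 60: heading 36 -> 336
Final: pos=(-9.719,8.976), heading=336, 6 segment(s) drawn

Start position: (-7, 7)
Final position: (-9.719, 8.976)
Distance = 3.361; >= 1e-6 -> NOT closed

Answer: no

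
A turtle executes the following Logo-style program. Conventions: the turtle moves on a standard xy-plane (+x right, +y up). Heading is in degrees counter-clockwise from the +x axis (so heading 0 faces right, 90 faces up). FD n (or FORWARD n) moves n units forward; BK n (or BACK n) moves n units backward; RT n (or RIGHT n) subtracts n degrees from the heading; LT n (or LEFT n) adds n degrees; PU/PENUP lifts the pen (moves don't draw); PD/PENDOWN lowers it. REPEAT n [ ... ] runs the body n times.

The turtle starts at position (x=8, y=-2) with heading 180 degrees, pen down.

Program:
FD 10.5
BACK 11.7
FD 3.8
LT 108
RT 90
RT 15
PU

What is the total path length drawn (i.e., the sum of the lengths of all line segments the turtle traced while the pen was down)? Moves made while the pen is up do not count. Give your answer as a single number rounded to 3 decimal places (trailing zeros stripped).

Answer: 26

Derivation:
Executing turtle program step by step:
Start: pos=(8,-2), heading=180, pen down
FD 10.5: (8,-2) -> (-2.5,-2) [heading=180, draw]
BK 11.7: (-2.5,-2) -> (9.2,-2) [heading=180, draw]
FD 3.8: (9.2,-2) -> (5.4,-2) [heading=180, draw]
LT 108: heading 180 -> 288
RT 90: heading 288 -> 198
RT 15: heading 198 -> 183
PU: pen up
Final: pos=(5.4,-2), heading=183, 3 segment(s) drawn

Segment lengths:
  seg 1: (8,-2) -> (-2.5,-2), length = 10.5
  seg 2: (-2.5,-2) -> (9.2,-2), length = 11.7
  seg 3: (9.2,-2) -> (5.4,-2), length = 3.8
Total = 26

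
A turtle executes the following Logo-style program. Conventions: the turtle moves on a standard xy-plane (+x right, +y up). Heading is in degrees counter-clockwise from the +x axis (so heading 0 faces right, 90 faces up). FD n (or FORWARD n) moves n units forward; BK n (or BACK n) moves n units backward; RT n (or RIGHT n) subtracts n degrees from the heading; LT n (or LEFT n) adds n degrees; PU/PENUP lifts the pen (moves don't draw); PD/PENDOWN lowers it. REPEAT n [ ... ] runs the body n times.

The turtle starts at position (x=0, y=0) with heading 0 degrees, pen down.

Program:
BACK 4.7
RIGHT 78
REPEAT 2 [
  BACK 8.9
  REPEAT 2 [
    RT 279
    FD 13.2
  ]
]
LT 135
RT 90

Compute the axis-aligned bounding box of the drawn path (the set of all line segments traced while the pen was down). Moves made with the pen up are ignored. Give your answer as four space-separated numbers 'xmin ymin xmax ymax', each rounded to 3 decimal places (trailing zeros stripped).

Answer: -11.038 0 8.011 22.524

Derivation:
Executing turtle program step by step:
Start: pos=(0,0), heading=0, pen down
BK 4.7: (0,0) -> (-4.7,0) [heading=0, draw]
RT 78: heading 0 -> 282
REPEAT 2 [
  -- iteration 1/2 --
  BK 8.9: (-4.7,0) -> (-6.55,8.706) [heading=282, draw]
  REPEAT 2 [
    -- iteration 1/2 --
    RT 279: heading 282 -> 3
    FD 13.2: (-6.55,8.706) -> (6.631,9.396) [heading=3, draw]
    -- iteration 2/2 --
    RT 279: heading 3 -> 84
    FD 13.2: (6.631,9.396) -> (8.011,22.524) [heading=84, draw]
  ]
  -- iteration 2/2 --
  BK 8.9: (8.011,22.524) -> (7.081,13.673) [heading=84, draw]
  REPEAT 2 [
    -- iteration 1/2 --
    RT 279: heading 84 -> 165
    FD 13.2: (7.081,13.673) -> (-5.669,17.089) [heading=165, draw]
    -- iteration 2/2 --
    RT 279: heading 165 -> 246
    FD 13.2: (-5.669,17.089) -> (-11.038,5.03) [heading=246, draw]
  ]
]
LT 135: heading 246 -> 21
RT 90: heading 21 -> 291
Final: pos=(-11.038,5.03), heading=291, 7 segment(s) drawn

Segment endpoints: x in {-11.038, -6.55, -5.669, -4.7, 0, 6.631, 7.081, 8.011}, y in {0, 5.03, 8.706, 9.396, 13.673, 17.089, 22.524}
xmin=-11.038, ymin=0, xmax=8.011, ymax=22.524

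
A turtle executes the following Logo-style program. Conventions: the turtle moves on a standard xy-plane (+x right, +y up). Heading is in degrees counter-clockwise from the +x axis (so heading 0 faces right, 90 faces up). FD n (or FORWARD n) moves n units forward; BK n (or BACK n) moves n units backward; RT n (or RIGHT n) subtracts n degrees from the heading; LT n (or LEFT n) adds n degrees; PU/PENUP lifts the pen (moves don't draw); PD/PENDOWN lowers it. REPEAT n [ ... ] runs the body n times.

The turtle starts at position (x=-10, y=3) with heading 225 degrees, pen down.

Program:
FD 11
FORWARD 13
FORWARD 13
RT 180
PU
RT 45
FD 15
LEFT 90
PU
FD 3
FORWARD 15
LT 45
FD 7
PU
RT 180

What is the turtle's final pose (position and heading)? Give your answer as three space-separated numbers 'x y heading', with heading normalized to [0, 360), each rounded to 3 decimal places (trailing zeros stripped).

Executing turtle program step by step:
Start: pos=(-10,3), heading=225, pen down
FD 11: (-10,3) -> (-17.778,-4.778) [heading=225, draw]
FD 13: (-17.778,-4.778) -> (-26.971,-13.971) [heading=225, draw]
FD 13: (-26.971,-13.971) -> (-36.163,-23.163) [heading=225, draw]
RT 180: heading 225 -> 45
PU: pen up
RT 45: heading 45 -> 0
FD 15: (-36.163,-23.163) -> (-21.163,-23.163) [heading=0, move]
LT 90: heading 0 -> 90
PU: pen up
FD 3: (-21.163,-23.163) -> (-21.163,-20.163) [heading=90, move]
FD 15: (-21.163,-20.163) -> (-21.163,-5.163) [heading=90, move]
LT 45: heading 90 -> 135
FD 7: (-21.163,-5.163) -> (-26.113,-0.213) [heading=135, move]
PU: pen up
RT 180: heading 135 -> 315
Final: pos=(-26.113,-0.213), heading=315, 3 segment(s) drawn

Answer: -26.113 -0.213 315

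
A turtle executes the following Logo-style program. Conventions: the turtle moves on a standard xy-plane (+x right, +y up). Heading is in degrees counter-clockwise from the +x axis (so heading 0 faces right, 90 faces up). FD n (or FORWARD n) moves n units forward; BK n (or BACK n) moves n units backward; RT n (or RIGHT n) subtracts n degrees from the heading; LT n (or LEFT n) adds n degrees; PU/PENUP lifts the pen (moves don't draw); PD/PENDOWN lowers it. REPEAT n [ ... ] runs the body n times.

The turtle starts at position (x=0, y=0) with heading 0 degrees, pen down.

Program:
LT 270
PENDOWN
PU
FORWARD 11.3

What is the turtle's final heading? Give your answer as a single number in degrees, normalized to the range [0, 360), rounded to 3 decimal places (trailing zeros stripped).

Answer: 270

Derivation:
Executing turtle program step by step:
Start: pos=(0,0), heading=0, pen down
LT 270: heading 0 -> 270
PD: pen down
PU: pen up
FD 11.3: (0,0) -> (0,-11.3) [heading=270, move]
Final: pos=(0,-11.3), heading=270, 0 segment(s) drawn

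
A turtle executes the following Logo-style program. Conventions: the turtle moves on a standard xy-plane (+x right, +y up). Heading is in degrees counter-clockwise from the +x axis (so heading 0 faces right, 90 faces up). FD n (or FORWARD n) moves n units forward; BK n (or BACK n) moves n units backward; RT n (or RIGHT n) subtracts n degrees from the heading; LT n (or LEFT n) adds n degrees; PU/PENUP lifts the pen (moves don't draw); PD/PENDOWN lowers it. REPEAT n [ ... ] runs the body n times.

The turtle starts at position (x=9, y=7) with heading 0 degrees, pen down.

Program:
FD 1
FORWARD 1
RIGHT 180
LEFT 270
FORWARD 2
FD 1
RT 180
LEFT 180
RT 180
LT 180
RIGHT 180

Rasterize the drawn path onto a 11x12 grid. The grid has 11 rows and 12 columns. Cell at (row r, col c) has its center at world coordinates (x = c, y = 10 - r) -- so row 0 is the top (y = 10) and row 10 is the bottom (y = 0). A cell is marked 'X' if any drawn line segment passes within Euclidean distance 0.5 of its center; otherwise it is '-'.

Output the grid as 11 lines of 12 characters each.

Answer: -----------X
-----------X
-----------X
---------XXX
------------
------------
------------
------------
------------
------------
------------

Derivation:
Segment 0: (9,7) -> (10,7)
Segment 1: (10,7) -> (11,7)
Segment 2: (11,7) -> (11,9)
Segment 3: (11,9) -> (11,10)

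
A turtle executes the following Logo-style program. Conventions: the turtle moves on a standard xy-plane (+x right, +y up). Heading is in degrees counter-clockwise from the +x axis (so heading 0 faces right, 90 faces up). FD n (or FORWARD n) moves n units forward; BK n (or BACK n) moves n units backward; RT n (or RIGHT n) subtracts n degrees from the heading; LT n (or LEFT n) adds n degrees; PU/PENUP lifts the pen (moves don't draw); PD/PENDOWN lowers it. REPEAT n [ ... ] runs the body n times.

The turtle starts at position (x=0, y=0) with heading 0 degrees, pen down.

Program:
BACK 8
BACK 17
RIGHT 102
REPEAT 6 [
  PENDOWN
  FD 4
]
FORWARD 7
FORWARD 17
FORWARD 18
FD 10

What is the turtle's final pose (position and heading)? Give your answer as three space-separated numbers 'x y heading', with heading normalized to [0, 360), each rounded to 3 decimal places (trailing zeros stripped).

Answer: -40.801 -74.339 258

Derivation:
Executing turtle program step by step:
Start: pos=(0,0), heading=0, pen down
BK 8: (0,0) -> (-8,0) [heading=0, draw]
BK 17: (-8,0) -> (-25,0) [heading=0, draw]
RT 102: heading 0 -> 258
REPEAT 6 [
  -- iteration 1/6 --
  PD: pen down
  FD 4: (-25,0) -> (-25.832,-3.913) [heading=258, draw]
  -- iteration 2/6 --
  PD: pen down
  FD 4: (-25.832,-3.913) -> (-26.663,-7.825) [heading=258, draw]
  -- iteration 3/6 --
  PD: pen down
  FD 4: (-26.663,-7.825) -> (-27.495,-11.738) [heading=258, draw]
  -- iteration 4/6 --
  PD: pen down
  FD 4: (-27.495,-11.738) -> (-28.327,-15.65) [heading=258, draw]
  -- iteration 5/6 --
  PD: pen down
  FD 4: (-28.327,-15.65) -> (-29.158,-19.563) [heading=258, draw]
  -- iteration 6/6 --
  PD: pen down
  FD 4: (-29.158,-19.563) -> (-29.99,-23.476) [heading=258, draw]
]
FD 7: (-29.99,-23.476) -> (-31.445,-30.323) [heading=258, draw]
FD 17: (-31.445,-30.323) -> (-34.98,-46.951) [heading=258, draw]
FD 18: (-34.98,-46.951) -> (-38.722,-64.558) [heading=258, draw]
FD 10: (-38.722,-64.558) -> (-40.801,-74.339) [heading=258, draw]
Final: pos=(-40.801,-74.339), heading=258, 12 segment(s) drawn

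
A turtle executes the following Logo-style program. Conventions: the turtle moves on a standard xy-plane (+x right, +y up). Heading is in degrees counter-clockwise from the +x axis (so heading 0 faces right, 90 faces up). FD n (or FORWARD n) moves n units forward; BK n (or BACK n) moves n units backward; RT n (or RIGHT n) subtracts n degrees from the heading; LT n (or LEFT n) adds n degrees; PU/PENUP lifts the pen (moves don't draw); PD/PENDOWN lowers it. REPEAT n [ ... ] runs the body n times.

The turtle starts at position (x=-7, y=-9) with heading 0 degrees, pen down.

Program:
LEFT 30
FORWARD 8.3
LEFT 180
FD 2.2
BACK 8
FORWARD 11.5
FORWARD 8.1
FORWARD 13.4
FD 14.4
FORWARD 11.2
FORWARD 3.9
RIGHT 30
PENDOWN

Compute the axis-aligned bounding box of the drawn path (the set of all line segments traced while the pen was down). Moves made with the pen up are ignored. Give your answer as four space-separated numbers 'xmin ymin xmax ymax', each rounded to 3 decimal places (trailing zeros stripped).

Executing turtle program step by step:
Start: pos=(-7,-9), heading=0, pen down
LT 30: heading 0 -> 30
FD 8.3: (-7,-9) -> (0.188,-4.85) [heading=30, draw]
LT 180: heading 30 -> 210
FD 2.2: (0.188,-4.85) -> (-1.717,-5.95) [heading=210, draw]
BK 8: (-1.717,-5.95) -> (5.211,-1.95) [heading=210, draw]
FD 11.5: (5.211,-1.95) -> (-4.748,-7.7) [heading=210, draw]
FD 8.1: (-4.748,-7.7) -> (-11.763,-11.75) [heading=210, draw]
FD 13.4: (-11.763,-11.75) -> (-23.368,-18.45) [heading=210, draw]
FD 14.4: (-23.368,-18.45) -> (-35.839,-25.65) [heading=210, draw]
FD 11.2: (-35.839,-25.65) -> (-45.538,-31.25) [heading=210, draw]
FD 3.9: (-45.538,-31.25) -> (-48.916,-33.2) [heading=210, draw]
RT 30: heading 210 -> 180
PD: pen down
Final: pos=(-48.916,-33.2), heading=180, 9 segment(s) drawn

Segment endpoints: x in {-48.916, -45.538, -35.839, -23.368, -11.763, -7, -4.748, -1.717, 0.188, 5.211}, y in {-33.2, -31.25, -25.65, -18.45, -11.75, -9, -7.7, -5.95, -4.85, -1.95}
xmin=-48.916, ymin=-33.2, xmax=5.211, ymax=-1.95

Answer: -48.916 -33.2 5.211 -1.95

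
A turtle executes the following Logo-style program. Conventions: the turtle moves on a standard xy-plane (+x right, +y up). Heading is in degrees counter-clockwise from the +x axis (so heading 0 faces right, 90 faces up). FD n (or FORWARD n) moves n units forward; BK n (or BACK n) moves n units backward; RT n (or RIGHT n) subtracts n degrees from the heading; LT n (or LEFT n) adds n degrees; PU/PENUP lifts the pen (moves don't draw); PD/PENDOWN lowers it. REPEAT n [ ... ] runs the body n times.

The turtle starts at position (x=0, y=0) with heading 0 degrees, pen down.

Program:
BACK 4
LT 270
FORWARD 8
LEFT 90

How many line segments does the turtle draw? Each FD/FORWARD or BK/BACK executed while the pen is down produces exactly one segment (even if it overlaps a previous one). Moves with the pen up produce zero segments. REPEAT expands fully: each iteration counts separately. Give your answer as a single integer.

Executing turtle program step by step:
Start: pos=(0,0), heading=0, pen down
BK 4: (0,0) -> (-4,0) [heading=0, draw]
LT 270: heading 0 -> 270
FD 8: (-4,0) -> (-4,-8) [heading=270, draw]
LT 90: heading 270 -> 0
Final: pos=(-4,-8), heading=0, 2 segment(s) drawn
Segments drawn: 2

Answer: 2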